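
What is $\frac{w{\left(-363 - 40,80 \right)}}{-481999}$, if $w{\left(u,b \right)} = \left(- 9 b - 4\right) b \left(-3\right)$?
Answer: $- \frac{173760}{481999} \approx -0.3605$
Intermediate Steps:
$w{\left(u,b \right)} = - 3 b \left(-4 - 9 b\right)$ ($w{\left(u,b \right)} = \left(-4 - 9 b\right) b \left(-3\right) = b \left(-4 - 9 b\right) \left(-3\right) = - 3 b \left(-4 - 9 b\right)$)
$\frac{w{\left(-363 - 40,80 \right)}}{-481999} = \frac{3 \cdot 80 \left(4 + 9 \cdot 80\right)}{-481999} = 3 \cdot 80 \left(4 + 720\right) \left(- \frac{1}{481999}\right) = 3 \cdot 80 \cdot 724 \left(- \frac{1}{481999}\right) = 173760 \left(- \frac{1}{481999}\right) = - \frac{173760}{481999}$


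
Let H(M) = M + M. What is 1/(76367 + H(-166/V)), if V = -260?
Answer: 65/4963938 ≈ 1.3094e-5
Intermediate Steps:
H(M) = 2*M
1/(76367 + H(-166/V)) = 1/(76367 + 2*(-166/(-260))) = 1/(76367 + 2*(-166*(-1/260))) = 1/(76367 + 2*(83/130)) = 1/(76367 + 83/65) = 1/(4963938/65) = 65/4963938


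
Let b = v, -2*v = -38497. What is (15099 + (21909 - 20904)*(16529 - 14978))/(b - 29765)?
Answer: -1049236/7011 ≈ -149.66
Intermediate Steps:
v = 38497/2 (v = -1/2*(-38497) = 38497/2 ≈ 19249.)
b = 38497/2 ≈ 19249.
(15099 + (21909 - 20904)*(16529 - 14978))/(b - 29765) = (15099 + (21909 - 20904)*(16529 - 14978))/(38497/2 - 29765) = (15099 + 1005*1551)/(-21033/2) = (15099 + 1558755)*(-2/21033) = 1573854*(-2/21033) = -1049236/7011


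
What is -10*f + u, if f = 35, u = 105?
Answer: -245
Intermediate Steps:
-10*f + u = -10*35 + 105 = -350 + 105 = -245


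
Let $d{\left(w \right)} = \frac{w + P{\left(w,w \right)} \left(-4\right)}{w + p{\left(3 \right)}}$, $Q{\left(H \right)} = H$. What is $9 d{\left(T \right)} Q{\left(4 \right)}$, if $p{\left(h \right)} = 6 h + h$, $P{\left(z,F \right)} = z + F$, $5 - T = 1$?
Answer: $- \frac{1008}{25} \approx -40.32$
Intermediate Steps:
$T = 4$ ($T = 5 - 1 = 4$)
$P{\left(z,F \right)} = F + z$
$p{\left(h \right)} = 7 h$
$d{\left(w \right)} = - \frac{7 w}{21 + w}$ ($d{\left(w \right)} = \frac{w + \left(w + w\right) \left(-4\right)}{w + 7 \cdot 3} = \frac{w + 2 w \left(-4\right)}{w + 21} = \frac{w - 8 w}{21 + w} = \frac{\left(-7\right) w}{21 + w} = - \frac{7 w}{21 + w}$)
$9 d{\left(T \right)} Q{\left(4 \right)} = 9 \left(\left(-7\right) 4 \frac{1}{21 + 4}\right) 4 = 9 \left(\left(-7\right) 4 \cdot \frac{1}{25}\right) 4 = 9 \left(- \frac{28}{25}\right) 4 = \left(- \frac{252}{25}\right) 4 = - \frac{1008}{25}$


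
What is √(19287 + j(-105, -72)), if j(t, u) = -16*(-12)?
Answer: √19479 ≈ 139.57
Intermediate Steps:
j(t, u) = 192
√(19287 + j(-105, -72)) = √(19287 + 192) = √19479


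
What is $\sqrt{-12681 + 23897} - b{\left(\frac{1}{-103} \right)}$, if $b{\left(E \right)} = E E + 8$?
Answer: $- \frac{84873}{10609} + 4 \sqrt{701} \approx 97.906$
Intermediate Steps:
$b{\left(E \right)} = 8 + E^{2}$ ($b{\left(E \right)} = E^{2} + 8 = 8 + E^{2}$)
$\sqrt{-12681 + 23897} - b{\left(\frac{1}{-103} \right)} = \sqrt{-12681 + 23897} - \left(8 + \left(\frac{1}{-103}\right)^{2}\right) = \sqrt{11216} - \left(8 + \left(- \frac{1}{103}\right)^{2}\right) = 4 \sqrt{701} - \left(8 + \frac{1}{10609}\right) = 4 \sqrt{701} - \frac{84873}{10609} = - \frac{84873}{10609} + 4 \sqrt{701}$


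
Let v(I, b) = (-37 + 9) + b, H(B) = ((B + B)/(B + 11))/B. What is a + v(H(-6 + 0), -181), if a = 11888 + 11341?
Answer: 23020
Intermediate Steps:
H(B) = 2/(11 + B) (H(B) = ((2*B)/(11 + B))/B = (2*B/(11 + B))/B = 2/(11 + B))
v(I, b) = -28 + b
a = 23229
a + v(H(-6 + 0), -181) = 23229 + (-28 - 181) = 23229 - 209 = 23020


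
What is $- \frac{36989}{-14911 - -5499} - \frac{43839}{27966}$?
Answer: $\frac{103636951}{43869332} \approx 2.3624$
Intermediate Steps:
$- \frac{36989}{-14911 - -5499} - \frac{43839}{27966} = - \frac{36989}{-14911 + 5499} - \frac{14613}{9322} = - \frac{36989}{-9412} - \frac{14613}{9322} = \left(-36989\right) \left(- \frac{1}{9412}\right) - \frac{14613}{9322} = \frac{36989}{9412} - \frac{14613}{9322} = \frac{103636951}{43869332}$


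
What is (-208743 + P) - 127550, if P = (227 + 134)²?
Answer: -205972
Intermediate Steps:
P = 130321 (P = 361² = 130321)
(-208743 + P) - 127550 = (-208743 + 130321) - 127550 = -78422 - 127550 = -205972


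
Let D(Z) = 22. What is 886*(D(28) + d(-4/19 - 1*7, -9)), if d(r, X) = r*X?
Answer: 1462786/19 ≈ 76989.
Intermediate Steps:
d(r, X) = X*r
886*(D(28) + d(-4/19 - 1*7, -9)) = 886*(22 - 9*(-4/19 - 1*7)) = 886*(22 - 9*(-4*1/19 - 7)) = 886*(22 - 9*(-4/19 - 7)) = 886*(22 - 9*(-137/19)) = 886*(22 + 1233/19) = 886*(1651/19) = 1462786/19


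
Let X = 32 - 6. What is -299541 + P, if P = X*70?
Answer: -297721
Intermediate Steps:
X = 26
P = 1820 (P = 26*70 = 1820)
-299541 + P = -299541 + 1820 = -297721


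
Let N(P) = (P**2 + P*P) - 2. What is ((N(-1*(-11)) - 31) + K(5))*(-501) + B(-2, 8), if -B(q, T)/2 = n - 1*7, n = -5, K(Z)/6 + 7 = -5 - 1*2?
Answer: -62601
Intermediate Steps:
K(Z) = -84 (K(Z) = -42 + 6*(-5 - 1*2) = -42 + 6*(-5 - 2) = -42 + 6*(-7) = -42 - 42 = -84)
N(P) = -2 + 2*P**2 (N(P) = (P**2 + P**2) - 2 = 2*P**2 - 2 = -2 + 2*P**2)
B(q, T) = 24 (B(q, T) = -2*(-5 - 1*7) = -2*(-5 - 7) = -2*(-12) = 24)
((N(-1*(-11)) - 31) + K(5))*(-501) + B(-2, 8) = (((-2 + 2*(-1*(-11))**2) - 31) - 84)*(-501) + 24 = (((-2 + 2*11**2) - 31) - 84)*(-501) + 24 = (((-2 + 2*121) - 31) - 84)*(-501) + 24 = (((-2 + 242) - 31) - 84)*(-501) + 24 = ((240 - 31) - 84)*(-501) + 24 = (209 - 84)*(-501) + 24 = 125*(-501) + 24 = -62625 + 24 = -62601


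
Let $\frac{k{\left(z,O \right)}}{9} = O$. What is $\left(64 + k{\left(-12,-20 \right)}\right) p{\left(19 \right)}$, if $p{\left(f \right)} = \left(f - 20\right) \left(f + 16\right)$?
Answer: $4060$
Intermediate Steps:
$p{\left(f \right)} = \left(-20 + f\right) \left(16 + f\right)$
$k{\left(z,O \right)} = 9 O$
$\left(64 + k{\left(-12,-20 \right)}\right) p{\left(19 \right)} = \left(64 + 9 \left(-20\right)\right) \left(-320 + 19^{2} - 76\right) = \left(64 - 180\right) \left(-320 + 361 - 76\right) = \left(-116\right) \left(-35\right) = 4060$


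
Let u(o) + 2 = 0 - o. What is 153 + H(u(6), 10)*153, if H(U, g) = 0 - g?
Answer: -1377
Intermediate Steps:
u(o) = -2 - o (u(o) = -2 + (0 - o) = -2 - o)
H(U, g) = -g
153 + H(u(6), 10)*153 = 153 - 1*10*153 = 153 - 10*153 = 153 - 1530 = -1377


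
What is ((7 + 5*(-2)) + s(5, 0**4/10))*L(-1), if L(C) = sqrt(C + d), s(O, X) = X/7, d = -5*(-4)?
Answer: -3*sqrt(19) ≈ -13.077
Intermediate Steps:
d = 20
s(O, X) = X/7 (s(O, X) = X*(1/7) = X/7)
L(C) = sqrt(20 + C) (L(C) = sqrt(C + 20) = sqrt(20 + C))
((7 + 5*(-2)) + s(5, 0**4/10))*L(-1) = ((7 + 5*(-2)) + (0**4/10)/7)*sqrt(20 - 1) = ((7 - 10) + (0*(1/10))/7)*sqrt(19) = (-3 + (1/7)*0)*sqrt(19) = (-3 + 0)*sqrt(19) = -3*sqrt(19)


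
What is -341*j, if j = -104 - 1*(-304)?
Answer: -68200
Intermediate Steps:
j = 200 (j = -104 + 304 = 200)
-341*j = -341*200 = -68200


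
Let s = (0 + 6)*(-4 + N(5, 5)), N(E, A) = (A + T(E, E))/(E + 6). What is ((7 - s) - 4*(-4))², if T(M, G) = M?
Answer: 208849/121 ≈ 1726.0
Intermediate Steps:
N(E, A) = (A + E)/(6 + E) (N(E, A) = (A + E)/(E + 6) = (A + E)/(6 + E))
s = -204/11 (s = (0 + 6)*(-4 + (5 + 5)/(6 + 5)) = 6*(-4 + 10/11) = 6*(-34/11) = -204/11 ≈ -18.545)
((7 - s) - 4*(-4))² = ((7 - 1*(-204/11)) - 4*(-4))² = ((7 + 204/11) - 1*(-16))² = (281/11 + 16)² = (457/11)² = 208849/121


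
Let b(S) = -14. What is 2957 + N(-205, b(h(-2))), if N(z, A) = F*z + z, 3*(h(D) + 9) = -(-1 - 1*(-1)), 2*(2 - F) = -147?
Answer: -25451/2 ≈ -12726.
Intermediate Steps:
F = 151/2 (F = 2 - 1/2*(-147) = 2 + 147/2 = 151/2 ≈ 75.500)
h(D) = -9 (h(D) = -9 + (-(-1 - 1*(-1)))/3 = -9 + (-(-1 + 1))/3 = -9 + (-1*0)/3 = -9 + (1/3)*0 = -9 + 0 = -9)
N(z, A) = 153*z/2 (N(z, A) = 151*z/2 + z = 153*z/2)
2957 + N(-205, b(h(-2))) = 2957 + (153/2)*(-205) = 2957 - 31365/2 = -25451/2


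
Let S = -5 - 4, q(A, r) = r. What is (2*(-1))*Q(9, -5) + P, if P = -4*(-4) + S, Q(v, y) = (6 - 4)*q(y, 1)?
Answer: 3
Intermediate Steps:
S = -9
Q(v, y) = 2 (Q(v, y) = (6 - 4)*1 = 2*1 = 2)
P = 7 (P = -4*(-4) - 9 = 16 - 9 = 7)
(2*(-1))*Q(9, -5) + P = (2*(-1))*2 + 7 = -2*2 + 7 = -4 + 7 = 3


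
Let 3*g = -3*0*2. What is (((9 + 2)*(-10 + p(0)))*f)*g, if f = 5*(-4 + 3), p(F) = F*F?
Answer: 0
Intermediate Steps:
p(F) = F²
f = -5 (f = 5*(-1) = -5)
g = 0 (g = (-3*0*2)/3 = (0*2)/3 = (⅓)*0 = 0)
(((9 + 2)*(-10 + p(0)))*f)*g = (((9 + 2)*(-10 + 0²))*(-5))*0 = ((11*(-10 + 0))*(-5))*0 = ((11*(-10))*(-5))*0 = -110*(-5)*0 = 550*0 = 0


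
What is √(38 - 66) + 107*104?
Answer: 11128 + 2*I*√7 ≈ 11128.0 + 5.2915*I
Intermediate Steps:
√(38 - 66) + 107*104 = √(-28) + 11128 = 2*I*√7 + 11128 = 11128 + 2*I*√7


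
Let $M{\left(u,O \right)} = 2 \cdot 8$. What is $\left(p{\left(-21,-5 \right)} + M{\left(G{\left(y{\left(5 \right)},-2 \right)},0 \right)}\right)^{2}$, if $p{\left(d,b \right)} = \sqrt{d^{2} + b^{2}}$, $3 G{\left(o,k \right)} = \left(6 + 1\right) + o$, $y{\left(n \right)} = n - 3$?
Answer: $\left(16 + \sqrt{466}\right)^{2} \approx 1412.8$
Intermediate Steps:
$y{\left(n \right)} = -3 + n$
$G{\left(o,k \right)} = \frac{7}{3} + \frac{o}{3}$ ($G{\left(o,k \right)} = \frac{\left(6 + 1\right) + o}{3} = \frac{7 + o}{3} = \frac{7}{3} + \frac{o}{3}$)
$M{\left(u,O \right)} = 16$
$p{\left(d,b \right)} = \sqrt{b^{2} + d^{2}}$
$\left(p{\left(-21,-5 \right)} + M{\left(G{\left(y{\left(5 \right)},-2 \right)},0 \right)}\right)^{2} = \left(\sqrt{\left(-5\right)^{2} + \left(-21\right)^{2}} + 16\right)^{2} = \left(\sqrt{25 + 441} + 16\right)^{2} = \left(\sqrt{466} + 16\right)^{2} = \left(16 + \sqrt{466}\right)^{2}$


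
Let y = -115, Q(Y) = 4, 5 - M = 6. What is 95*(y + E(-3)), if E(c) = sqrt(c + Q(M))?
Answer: -10830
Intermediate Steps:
M = -1 (M = 5 - 1*6 = 5 - 6 = -1)
E(c) = sqrt(4 + c) (E(c) = sqrt(c + 4) = sqrt(4 + c))
95*(y + E(-3)) = 95*(-115 + sqrt(4 - 3)) = 95*(-115 + sqrt(1)) = 95*(-115 + 1) = 95*(-114) = -10830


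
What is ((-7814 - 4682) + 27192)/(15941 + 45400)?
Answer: 14696/61341 ≈ 0.23958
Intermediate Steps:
((-7814 - 4682) + 27192)/(15941 + 45400) = (-12496 + 27192)/61341 = 14696*(1/61341) = 14696/61341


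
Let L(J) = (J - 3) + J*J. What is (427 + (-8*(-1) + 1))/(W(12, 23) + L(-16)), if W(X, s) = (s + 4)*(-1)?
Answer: 218/105 ≈ 2.0762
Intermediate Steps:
L(J) = -3 + J + J² (L(J) = (-3 + J) + J² = -3 + J + J²)
W(X, s) = -4 - s (W(X, s) = (4 + s)*(-1) = -4 - s)
(427 + (-8*(-1) + 1))/(W(12, 23) + L(-16)) = (427 + (-8*(-1) + 1))/((-4 - 1*23) + (-3 - 16 + (-16)²)) = (427 + (8 + 1))/((-4 - 23) + (-3 - 16 + 256)) = (427 + 9)/(-27 + 237) = 436/210 = 436*(1/210) = 218/105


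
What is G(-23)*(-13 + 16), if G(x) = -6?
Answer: -18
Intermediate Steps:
G(-23)*(-13 + 16) = -6*(-13 + 16) = -6*3 = -18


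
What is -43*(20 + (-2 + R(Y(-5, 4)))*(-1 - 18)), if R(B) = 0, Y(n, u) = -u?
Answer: -2494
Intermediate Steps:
-43*(20 + (-2 + R(Y(-5, 4)))*(-1 - 18)) = -43*(20 + (-2 + 0)*(-1 - 18)) = -43*(20 - 2*(-19)) = -43*(20 + 38) = -43*58 = -2494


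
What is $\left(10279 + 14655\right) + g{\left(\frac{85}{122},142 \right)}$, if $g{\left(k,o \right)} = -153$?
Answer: $24781$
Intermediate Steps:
$\left(10279 + 14655\right) + g{\left(\frac{85}{122},142 \right)} = \left(10279 + 14655\right) - 153 = 24934 - 153 = 24781$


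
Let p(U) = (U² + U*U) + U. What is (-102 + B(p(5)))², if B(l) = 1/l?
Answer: 31460881/3025 ≈ 10400.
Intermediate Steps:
p(U) = U + 2*U² (p(U) = (U² + U²) + U = 2*U² + U = U + 2*U²)
(-102 + B(p(5)))² = (-102 + 1/(5*(1 + 2*5)))² = (-102 + 1/(5*(1 + 10)))² = (-102 + 1/(5*11))² = (-102 + 1/55)² = (-5609/55)² = 31460881/3025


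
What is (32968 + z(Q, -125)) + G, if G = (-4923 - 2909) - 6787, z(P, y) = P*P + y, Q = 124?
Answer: 33600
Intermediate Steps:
z(P, y) = y + P² (z(P, y) = P² + y = y + P²)
G = -14619 (G = -7832 - 6787 = -14619)
(32968 + z(Q, -125)) + G = (32968 + (-125 + 124²)) - 14619 = (32968 + (-125 + 15376)) - 14619 = (32968 + 15251) - 14619 = 48219 - 14619 = 33600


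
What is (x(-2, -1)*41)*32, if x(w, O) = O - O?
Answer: 0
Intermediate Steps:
x(w, O) = 0
(x(-2, -1)*41)*32 = (0*41)*32 = 0*32 = 0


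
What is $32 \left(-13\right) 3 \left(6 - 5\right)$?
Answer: $-1248$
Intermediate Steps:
$32 \left(-13\right) 3 \left(6 - 5\right) = - 416 \cdot 3 \cdot 1 = \left(-416\right) 3 = -1248$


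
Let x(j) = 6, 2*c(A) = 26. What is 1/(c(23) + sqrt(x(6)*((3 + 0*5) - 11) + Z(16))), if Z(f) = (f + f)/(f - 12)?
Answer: 13/209 - 2*I*sqrt(10)/209 ≈ 0.062201 - 0.030261*I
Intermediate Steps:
c(A) = 13 (c(A) = (1/2)*26 = 13)
Z(f) = 2*f/(-12 + f) (Z(f) = (2*f)/(-12 + f) = 2*f/(-12 + f))
1/(c(23) + sqrt(x(6)*((3 + 0*5) - 11) + Z(16))) = 1/(13 + sqrt(6*((3 + 0*5) - 11) + 2*16/(-12 + 16))) = 1/(13 + sqrt(6*((3 + 0) - 11) + 2*16/4)) = 1/(13 + sqrt(6*(3 - 11) + 2*16*(1/4))) = 1/(13 + sqrt(6*(-8) + 8)) = 1/(13 + sqrt(-48 + 8)) = 1/(13 + sqrt(-40)) = 1/(13 + 2*I*sqrt(10))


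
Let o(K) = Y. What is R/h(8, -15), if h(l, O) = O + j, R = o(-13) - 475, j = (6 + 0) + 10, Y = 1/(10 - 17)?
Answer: -3326/7 ≈ -475.14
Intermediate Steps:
Y = -⅐ (Y = 1/(-7) = -⅐ ≈ -0.14286)
o(K) = -⅐
j = 16 (j = 6 + 10 = 16)
R = -3326/7 (R = -⅐ - 475 = -3326/7 ≈ -475.14)
h(l, O) = 16 + O (h(l, O) = O + 16 = 16 + O)
R/h(8, -15) = -3326/(7*(16 - 15)) = -3326/7/1 = -3326/7*1 = -3326/7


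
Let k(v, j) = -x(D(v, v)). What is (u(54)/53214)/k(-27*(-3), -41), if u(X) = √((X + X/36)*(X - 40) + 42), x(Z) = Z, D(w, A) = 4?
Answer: -√91/70952 ≈ -0.00013445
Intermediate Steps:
k(v, j) = -4 (k(v, j) = -1*4 = -4)
u(X) = √(42 + 37*X*(-40 + X)/36) (u(X) = √((X + X*(1/36))*(-40 + X) + 42) = √((X + X/36)*(-40 + X) + 42) = √((37*X/36)*(-40 + X) + 42) = √(37*X*(-40 + X)/36 + 42) = √(42 + 37*X*(-40 + X)/36))
(u(54)/53214)/k(-27*(-3), -41) = ((√(1512 - 1480*54 + 37*54²)/6)/53214)/(-4) = ((√(1512 - 79920 + 37*2916)/6)*(1/53214))*(-¼) = ((√(1512 - 79920 + 107892)/6)*(1/53214))*(-¼) = ((√29484/6)*(1/53214))*(-¼) = (((18*√91)/6)*(1/53214))*(-¼) = ((3*√91)*(1/53214))*(-¼) = (√91/17738)*(-¼) = -√91/70952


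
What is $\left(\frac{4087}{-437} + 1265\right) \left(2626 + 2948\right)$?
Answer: $\frac{3058554132}{437} \approx 6.999 \cdot 10^{6}$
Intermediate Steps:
$\left(\frac{4087}{-437} + 1265\right) \left(2626 + 2948\right) = \left(4087 \left(- \frac{1}{437}\right) + 1265\right) 5574 = \left(- \frac{4087}{437} + 1265\right) 5574 = \frac{548718}{437} \cdot 5574 = \frac{3058554132}{437}$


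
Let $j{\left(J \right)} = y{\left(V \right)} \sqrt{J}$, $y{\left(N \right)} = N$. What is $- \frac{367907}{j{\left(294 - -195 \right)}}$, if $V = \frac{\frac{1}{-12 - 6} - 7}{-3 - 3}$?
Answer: $- \frac{13244652 \sqrt{489}}{20701} \approx -14148.0$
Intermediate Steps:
$V = \frac{127}{108}$ ($V = \frac{\frac{1}{-18} - 7}{-6} = \left(- \frac{1}{18} - 7\right) \left(- \frac{1}{6}\right) = \left(- \frac{127}{18}\right) \left(- \frac{1}{6}\right) = \frac{127}{108} \approx 1.1759$)
$j{\left(J \right)} = \frac{127 \sqrt{J}}{108}$
$- \frac{367907}{j{\left(294 - -195 \right)}} = - \frac{367907}{\frac{127}{108} \sqrt{294 - -195}} = - \frac{367907}{\frac{127}{108} \sqrt{294 + 195}} = - \frac{367907}{\frac{127}{108} \sqrt{489}} = - 367907 \frac{36 \sqrt{489}}{20701} = - \frac{13244652 \sqrt{489}}{20701}$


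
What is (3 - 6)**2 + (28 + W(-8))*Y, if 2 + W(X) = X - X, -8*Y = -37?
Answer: 517/4 ≈ 129.25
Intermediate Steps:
Y = 37/8 (Y = -1/8*(-37) = 37/8 ≈ 4.6250)
W(X) = -2 (W(X) = -2 + (X - X) = -2 + 0 = -2)
(3 - 6)**2 + (28 + W(-8))*Y = (3 - 6)**2 + (28 - 2)*(37/8) = (-3)**2 + 26*(37/8) = 9 + 481/4 = 517/4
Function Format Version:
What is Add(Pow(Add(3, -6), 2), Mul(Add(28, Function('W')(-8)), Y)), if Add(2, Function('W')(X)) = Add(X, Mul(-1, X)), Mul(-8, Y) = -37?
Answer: Rational(517, 4) ≈ 129.25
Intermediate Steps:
Y = Rational(37, 8) (Y = Mul(Rational(-1, 8), -37) = Rational(37, 8) ≈ 4.6250)
Function('W')(X) = -2 (Function('W')(X) = Add(-2, Add(X, Mul(-1, X))) = Add(-2, 0) = -2)
Add(Pow(Add(3, -6), 2), Mul(Add(28, Function('W')(-8)), Y)) = Add(Pow(Add(3, -6), 2), Mul(Add(28, -2), Rational(37, 8))) = Add(Pow(-3, 2), Mul(26, Rational(37, 8))) = Add(9, Rational(481, 4)) = Rational(517, 4)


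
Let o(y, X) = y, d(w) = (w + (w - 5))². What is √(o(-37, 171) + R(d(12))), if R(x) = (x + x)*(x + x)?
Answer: √521247 ≈ 721.97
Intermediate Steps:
d(w) = (-5 + 2*w)² (d(w) = (w + (-5 + w))² = (-5 + 2*w)²)
R(x) = 4*x² (R(x) = (2*x)*(2*x) = 4*x²)
√(o(-37, 171) + R(d(12))) = √(-37 + 4*((-5 + 2*12)²)²) = √(-37 + 4*((-5 + 24)²)²) = √(-37 + 4*(19²)²) = √(-37 + 4*361²) = √(-37 + 4*130321) = √(-37 + 521284) = √521247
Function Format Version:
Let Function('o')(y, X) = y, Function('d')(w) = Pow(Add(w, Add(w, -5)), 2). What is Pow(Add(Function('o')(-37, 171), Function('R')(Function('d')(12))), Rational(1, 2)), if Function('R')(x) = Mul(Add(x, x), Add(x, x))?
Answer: Pow(521247, Rational(1, 2)) ≈ 721.97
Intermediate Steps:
Function('d')(w) = Pow(Add(-5, Mul(2, w)), 2) (Function('d')(w) = Pow(Add(w, Add(-5, w)), 2) = Pow(Add(-5, Mul(2, w)), 2))
Function('R')(x) = Mul(4, Pow(x, 2)) (Function('R')(x) = Mul(Mul(2, x), Mul(2, x)) = Mul(4, Pow(x, 2)))
Pow(Add(Function('o')(-37, 171), Function('R')(Function('d')(12))), Rational(1, 2)) = Pow(Add(-37, Mul(4, Pow(Pow(Add(-5, Mul(2, 12)), 2), 2))), Rational(1, 2)) = Pow(Add(-37, Mul(4, Pow(Pow(Add(-5, 24), 2), 2))), Rational(1, 2)) = Pow(Add(-37, Mul(4, Pow(Pow(19, 2), 2))), Rational(1, 2)) = Pow(Add(-37, Mul(4, Pow(361, 2))), Rational(1, 2)) = Pow(Add(-37, Mul(4, 130321)), Rational(1, 2)) = Pow(Add(-37, 521284), Rational(1, 2)) = Pow(521247, Rational(1, 2))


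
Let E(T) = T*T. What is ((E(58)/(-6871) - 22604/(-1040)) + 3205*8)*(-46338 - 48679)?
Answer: -335064935891329/137420 ≈ -2.4383e+9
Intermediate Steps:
E(T) = T²
((E(58)/(-6871) - 22604/(-1040)) + 3205*8)*(-46338 - 48679) = ((58²/(-6871) - 22604/(-1040)) + 3205*8)*(-46338 - 48679) = ((3364*(-1/6871) - 22604*(-1/1040)) + 25640)*(-95017) = ((-3364/6871 + 5651/260) + 25640)*(-95017) = (37953381/1786460 + 25640)*(-95017) = (45842787781/1786460)*(-95017) = -335064935891329/137420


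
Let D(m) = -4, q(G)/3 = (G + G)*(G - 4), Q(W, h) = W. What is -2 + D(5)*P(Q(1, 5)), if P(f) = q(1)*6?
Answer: 430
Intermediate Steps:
q(G) = 6*G*(-4 + G) (q(G) = 3*((G + G)*(G - 4)) = 3*((2*G)*(-4 + G)) = 3*(2*G*(-4 + G)) = 6*G*(-4 + G))
P(f) = -108 (P(f) = (6*1*(-4 + 1))*6 = (6*1*(-3))*6 = -18*6 = -108)
-2 + D(5)*P(Q(1, 5)) = -2 - 4*(-108) = -2 + 432 = 430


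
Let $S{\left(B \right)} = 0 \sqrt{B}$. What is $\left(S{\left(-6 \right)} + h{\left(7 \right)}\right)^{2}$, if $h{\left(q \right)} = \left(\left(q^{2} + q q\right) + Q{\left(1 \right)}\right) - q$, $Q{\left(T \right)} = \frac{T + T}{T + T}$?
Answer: $8464$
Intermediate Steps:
$Q{\left(T \right)} = 1$ ($Q{\left(T \right)} = \frac{2 T}{2 T} = 2 T \frac{1}{2 T} = 1$)
$S{\left(B \right)} = 0$
$h{\left(q \right)} = 1 - q + 2 q^{2}$ ($h{\left(q \right)} = \left(\left(q^{2} + q q\right) + 1\right) - q = \left(\left(q^{2} + q^{2}\right) + 1\right) - q = \left(2 q^{2} + 1\right) - q = \left(1 + 2 q^{2}\right) - q = 1 - q + 2 q^{2}$)
$\left(S{\left(-6 \right)} + h{\left(7 \right)}\right)^{2} = \left(0 + \left(1 - 7 + 2 \cdot 7^{2}\right)\right)^{2} = \left(0 + \left(1 - 7 + 2 \cdot 49\right)\right)^{2} = \left(0 + \left(1 - 7 + 98\right)\right)^{2} = \left(0 + 92\right)^{2} = 92^{2} = 8464$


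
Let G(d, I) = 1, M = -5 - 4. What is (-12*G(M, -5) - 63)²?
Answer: 5625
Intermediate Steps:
M = -9
(-12*G(M, -5) - 63)² = (-12*1 - 63)² = (-12 - 63)² = (-75)² = 5625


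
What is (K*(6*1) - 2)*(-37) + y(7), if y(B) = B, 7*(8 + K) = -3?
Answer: 13665/7 ≈ 1952.1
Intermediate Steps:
K = -59/7 (K = -8 + (⅐)*(-3) = -8 - 3/7 = -59/7 ≈ -8.4286)
(K*(6*1) - 2)*(-37) + y(7) = (-354/7 - 2)*(-37) + 7 = -368/7*(-37) + 7 = 13616/7 + 7 = 13665/7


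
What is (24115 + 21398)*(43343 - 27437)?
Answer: 723929778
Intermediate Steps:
(24115 + 21398)*(43343 - 27437) = 45513*15906 = 723929778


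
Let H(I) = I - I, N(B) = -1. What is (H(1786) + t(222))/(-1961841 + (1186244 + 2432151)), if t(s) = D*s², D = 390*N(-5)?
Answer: -9610380/828277 ≈ -11.603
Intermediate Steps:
H(I) = 0
D = -390 (D = 390*(-1) = -390)
t(s) = -390*s²
(H(1786) + t(222))/(-1961841 + (1186244 + 2432151)) = (0 - 390*222²)/(-1961841 + (1186244 + 2432151)) = (0 - 390*49284)/(-1961841 + 3618395) = (0 - 19220760)/1656554 = -19220760*1/1656554 = -9610380/828277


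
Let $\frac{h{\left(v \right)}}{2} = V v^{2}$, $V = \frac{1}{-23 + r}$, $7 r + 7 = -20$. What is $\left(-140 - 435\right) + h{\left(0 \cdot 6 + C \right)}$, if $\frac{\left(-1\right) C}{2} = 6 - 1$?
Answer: $- \frac{27375}{47} \approx -582.45$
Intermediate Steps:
$C = -10$ ($C = - 2 \left(6 - 1\right) = \left(-2\right) 5 = -10$)
$r = - \frac{27}{7}$ ($r = -1 + \frac{1}{7} \left(-20\right) = -1 - \frac{20}{7} = - \frac{27}{7} \approx -3.8571$)
$V = - \frac{7}{188}$ ($V = \frac{1}{-23 - \frac{27}{7}} = \frac{1}{- \frac{188}{7}} = - \frac{7}{188} \approx -0.037234$)
$h{\left(v \right)} = - \frac{7 v^{2}}{94}$ ($h{\left(v \right)} = 2 \left(- \frac{7 v^{2}}{188}\right) = - \frac{7 v^{2}}{94}$)
$\left(-140 - 435\right) + h{\left(0 \cdot 6 + C \right)} = \left(-140 - 435\right) - \frac{7 \left(0 \cdot 6 - 10\right)^{2}}{94} = -575 - \frac{7 \left(0 - 10\right)^{2}}{94} = -575 - \frac{7 \left(-10\right)^{2}}{94} = -575 - \frac{350}{47} = - \frac{27375}{47}$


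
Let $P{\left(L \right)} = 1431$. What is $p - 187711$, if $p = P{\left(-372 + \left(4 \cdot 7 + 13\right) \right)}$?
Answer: $-186280$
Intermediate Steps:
$p = 1431$
$p - 187711 = 1431 - 187711 = -186280$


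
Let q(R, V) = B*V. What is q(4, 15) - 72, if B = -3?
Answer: -117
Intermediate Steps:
q(R, V) = -3*V
q(4, 15) - 72 = -3*15 - 72 = -45 - 72 = -117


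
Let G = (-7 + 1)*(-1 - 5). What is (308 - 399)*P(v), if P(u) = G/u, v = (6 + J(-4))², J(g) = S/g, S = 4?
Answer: -3276/25 ≈ -131.04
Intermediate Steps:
J(g) = 4/g
G = 36 (G = -6*(-6) = 36)
v = 25 (v = (6 + 4/(-4))² = (6 + 4*(-¼))² = (6 - 1)² = 5² = 25)
P(u) = 36/u
(308 - 399)*P(v) = (308 - 399)*(36/25) = -3276/25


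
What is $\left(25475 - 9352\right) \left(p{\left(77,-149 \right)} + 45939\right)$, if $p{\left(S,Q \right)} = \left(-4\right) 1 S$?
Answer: $735708613$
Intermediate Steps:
$p{\left(S,Q \right)} = - 4 S$
$\left(25475 - 9352\right) \left(p{\left(77,-149 \right)} + 45939\right) = \left(25475 - 9352\right) \left(\left(-4\right) 77 + 45939\right) = 16123 \left(-308 + 45939\right) = 16123 \cdot 45631 = 735708613$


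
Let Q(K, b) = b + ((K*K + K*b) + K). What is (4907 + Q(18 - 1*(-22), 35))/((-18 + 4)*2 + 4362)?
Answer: 3991/2167 ≈ 1.8417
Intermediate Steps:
Q(K, b) = K + b + K**2 + K*b (Q(K, b) = b + ((K**2 + K*b) + K) = b + (K + K**2 + K*b) = K + b + K**2 + K*b)
(4907 + Q(18 - 1*(-22), 35))/((-18 + 4)*2 + 4362) = (4907 + ((18 - 1*(-22)) + 35 + (18 - 1*(-22))**2 + (18 - 1*(-22))*35))/((-18 + 4)*2 + 4362) = (4907 + ((18 + 22) + 35 + (18 + 22)**2 + (18 + 22)*35))/(-14*2 + 4362) = (4907 + (40 + 35 + 40**2 + 40*35))/(-28 + 4362) = (4907 + (40 + 35 + 1600 + 1400))/4334 = (4907 + 3075)*(1/4334) = 7982*(1/4334) = 3991/2167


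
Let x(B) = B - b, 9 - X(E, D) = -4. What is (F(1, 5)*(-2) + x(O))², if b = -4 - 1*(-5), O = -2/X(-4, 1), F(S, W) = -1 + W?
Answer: 14161/169 ≈ 83.793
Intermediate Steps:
X(E, D) = 13 (X(E, D) = 9 - 1*(-4) = 9 + 4 = 13)
O = -2/13 ≈ -0.15385
b = 1 (b = -4 + 5 = 1)
x(B) = -1 + B (x(B) = B - 1*1 = B - 1 = -1 + B)
(F(1, 5)*(-2) + x(O))² = ((-1 + 5)*(-2) + (-1 - 2/13))² = (4*(-2) - 15/13)² = (-8 - 15/13)² = (-119/13)² = 14161/169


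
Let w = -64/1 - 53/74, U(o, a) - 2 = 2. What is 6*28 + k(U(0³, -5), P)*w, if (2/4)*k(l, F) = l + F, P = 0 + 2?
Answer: -22518/37 ≈ -608.59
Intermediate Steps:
P = 2
U(o, a) = 4 (U(o, a) = 2 + 2 = 4)
k(l, F) = 2*F + 2*l (k(l, F) = 2*(l + F) = 2*(F + l) = 2*F + 2*l)
w = -4789/74 (w = -64*1 - 53*1/74 = -64 - 53/74 = -4789/74 ≈ -64.716)
6*28 + k(U(0³, -5), P)*w = 6*28 + (2*2 + 2*4)*(-4789/74) = 168 + (4 + 8)*(-4789/74) = 168 + 12*(-4789/74) = 168 - 28734/37 = -22518/37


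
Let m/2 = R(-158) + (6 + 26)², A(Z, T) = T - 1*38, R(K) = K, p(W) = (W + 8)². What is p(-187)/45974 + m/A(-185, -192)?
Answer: -36128769/5287010 ≈ -6.8335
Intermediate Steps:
p(W) = (8 + W)²
A(Z, T) = -38 + T (A(Z, T) = T - 38 = -38 + T)
m = 1732 (m = 2*(-158 + (6 + 26)²) = 2*(-158 + 32²) = 2*(-158 + 1024) = 2*866 = 1732)
p(-187)/45974 + m/A(-185, -192) = (8 - 187)²/45974 + 1732/(-38 - 192) = (-179)²*(1/45974) + 1732/(-230) = 32041*(1/45974) + 1732*(-1/230) = 32041/45974 - 866/115 = -36128769/5287010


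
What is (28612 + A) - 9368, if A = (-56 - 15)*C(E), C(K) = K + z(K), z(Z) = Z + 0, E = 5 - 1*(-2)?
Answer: 18250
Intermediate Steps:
E = 7 (E = 5 + 2 = 7)
z(Z) = Z
C(K) = 2*K (C(K) = K + K = 2*K)
A = -994 (A = (-56 - 15)*(2*7) = -71*14 = -994)
(28612 + A) - 9368 = (28612 - 994) - 9368 = 27618 - 9368 = 18250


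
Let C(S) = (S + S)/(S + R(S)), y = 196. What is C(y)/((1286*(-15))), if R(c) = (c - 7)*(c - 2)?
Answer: -14/25395285 ≈ -5.5128e-7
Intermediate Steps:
R(c) = (-7 + c)*(-2 + c)
C(S) = 2*S/(14 + S² - 8*S) (C(S) = (S + S)/(S + (14 + S² - 9*S)) = (2*S)/(14 + S² - 8*S) = 2*S/(14 + S² - 8*S))
C(y)/((1286*(-15))) = (2*196/(14 + 196² - 8*196))/((1286*(-15))) = (2*196/(14 + 38416 - 1568))/(-19290) = (2*196/36862)*(-1/19290) = (2*196*(1/36862))*(-1/19290) = (28/2633)*(-1/19290) = -14/25395285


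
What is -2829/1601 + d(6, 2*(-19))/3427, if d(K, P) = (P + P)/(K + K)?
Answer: -29115368/16459881 ≈ -1.7689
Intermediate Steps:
d(K, P) = P/K (d(K, P) = (2*P)/((2*K)) = (2*P)*(1/(2*K)) = P/K)
-2829/1601 + d(6, 2*(-19))/3427 = -2829/1601 + ((2*(-19))/6)/3427 = -2829*1/1601 - 38*⅙*(1/3427) = -2829/1601 - 19/3*1/3427 = -2829/1601 - 19/10281 = -29115368/16459881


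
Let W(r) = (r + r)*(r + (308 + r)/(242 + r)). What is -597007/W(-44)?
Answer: -1791021/11264 ≈ -159.00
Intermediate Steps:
W(r) = 2*r*(r + (308 + r)/(242 + r)) (W(r) = (2*r)*(r + (308 + r)/(242 + r)) = 2*r*(r + (308 + r)/(242 + r)))
-597007/W(-44) = -597007*(-(242 - 44)/(88*(308 + (-44)² + 243*(-44)))) = -597007*(-9/(4*(308 + 1936 - 10692))) = -597007/(2*(-44)*(1/198)*(-8448)) = -597007/11264/3 = -597007*3/11264 = -1791021/11264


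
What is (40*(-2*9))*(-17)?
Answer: 12240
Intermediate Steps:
(40*(-2*9))*(-17) = (40*(-18))*(-17) = -720*(-17) = 12240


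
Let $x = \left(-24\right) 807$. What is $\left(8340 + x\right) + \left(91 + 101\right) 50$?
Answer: $-1428$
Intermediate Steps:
$x = -19368$
$\left(8340 + x\right) + \left(91 + 101\right) 50 = \left(8340 - 19368\right) + \left(91 + 101\right) 50 = -11028 + 192 \cdot 50 = -11028 + 9600 = -1428$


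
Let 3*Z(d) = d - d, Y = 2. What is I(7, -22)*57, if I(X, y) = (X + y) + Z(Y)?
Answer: -855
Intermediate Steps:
Z(d) = 0 (Z(d) = (d - d)/3 = (1/3)*0 = 0)
I(X, y) = X + y (I(X, y) = (X + y) + 0 = X + y)
I(7, -22)*57 = (7 - 22)*57 = -15*57 = -855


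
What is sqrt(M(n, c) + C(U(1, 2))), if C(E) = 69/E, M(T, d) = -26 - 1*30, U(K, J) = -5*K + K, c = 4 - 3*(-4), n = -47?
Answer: I*sqrt(293)/2 ≈ 8.5586*I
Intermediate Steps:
c = 16 (c = 4 + 12 = 16)
U(K, J) = -4*K
M(T, d) = -56 (M(T, d) = -26 - 30 = -56)
sqrt(M(n, c) + C(U(1, 2))) = sqrt(-56 + 69/((-4*1))) = sqrt(-56 + 69/(-4)) = sqrt(-56 + 69*(-1/4)) = sqrt(-56 - 69/4) = sqrt(-293/4) = I*sqrt(293)/2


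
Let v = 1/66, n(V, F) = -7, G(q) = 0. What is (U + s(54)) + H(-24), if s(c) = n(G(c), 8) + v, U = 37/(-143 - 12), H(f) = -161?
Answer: -1720927/10230 ≈ -168.22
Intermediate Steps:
v = 1/66 ≈ 0.015152
U = -37/155 (U = 37/(-155) = -1/155*37 = -37/155 ≈ -0.23871)
s(c) = -461/66 (s(c) = -7 + 1/66 = -461/66)
(U + s(54)) + H(-24) = (-37/155 - 461/66) - 161 = -73897/10230 - 161 = -1720927/10230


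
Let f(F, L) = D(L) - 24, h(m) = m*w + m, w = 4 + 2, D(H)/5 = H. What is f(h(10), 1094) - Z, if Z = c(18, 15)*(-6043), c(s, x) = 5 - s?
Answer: -73113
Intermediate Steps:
D(H) = 5*H
w = 6
h(m) = 7*m (h(m) = m*6 + m = 6*m + m = 7*m)
f(F, L) = -24 + 5*L (f(F, L) = 5*L - 24 = -24 + 5*L)
Z = 78559 (Z = (5 - 1*18)*(-6043) = (5 - 18)*(-6043) = -13*(-6043) = 78559)
f(h(10), 1094) - Z = (-24 + 5*1094) - 1*78559 = (-24 + 5470) - 78559 = 5446 - 78559 = -73113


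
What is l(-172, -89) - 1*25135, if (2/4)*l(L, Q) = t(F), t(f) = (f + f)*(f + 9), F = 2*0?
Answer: -25135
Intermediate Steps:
F = 0
t(f) = 2*f*(9 + f) (t(f) = (2*f)*(9 + f) = 2*f*(9 + f))
l(L, Q) = 0 (l(L, Q) = 2*(2*0*(9 + 0)) = 2*(2*0*9) = 2*0 = 0)
l(-172, -89) - 1*25135 = 0 - 1*25135 = 0 - 25135 = -25135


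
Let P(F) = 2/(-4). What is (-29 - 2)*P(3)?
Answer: 31/2 ≈ 15.500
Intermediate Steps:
P(F) = -½ (P(F) = 2*(-¼) = -½)
(-29 - 2)*P(3) = (-29 - 2)*(-½) = -31*(-½) = 31/2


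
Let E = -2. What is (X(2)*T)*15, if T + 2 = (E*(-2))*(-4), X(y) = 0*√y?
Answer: 0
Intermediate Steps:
X(y) = 0
T = -18 (T = -2 - 2*(-2)*(-4) = -2 + 4*(-4) = -2 - 16 = -18)
(X(2)*T)*15 = (0*(-18))*15 = 0*15 = 0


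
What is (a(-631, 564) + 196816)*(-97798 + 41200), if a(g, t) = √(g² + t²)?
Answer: -11139391968 - 56598*√716257 ≈ -1.1187e+10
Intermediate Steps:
(a(-631, 564) + 196816)*(-97798 + 41200) = (√((-631)² + 564²) + 196816)*(-97798 + 41200) = (√(398161 + 318096) + 196816)*(-56598) = (√716257 + 196816)*(-56598) = (196816 + √716257)*(-56598) = -11139391968 - 56598*√716257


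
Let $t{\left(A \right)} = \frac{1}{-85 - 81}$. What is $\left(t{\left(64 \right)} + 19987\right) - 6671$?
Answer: $\frac{2210455}{166} \approx 13316.0$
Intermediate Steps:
$t{\left(A \right)} = - \frac{1}{166}$ ($t{\left(A \right)} = \frac{1}{-166} = - \frac{1}{166}$)
$\left(t{\left(64 \right)} + 19987\right) - 6671 = \left(- \frac{1}{166} + 19987\right) - 6671 = \frac{3317841}{166} - 6671 = \frac{2210455}{166}$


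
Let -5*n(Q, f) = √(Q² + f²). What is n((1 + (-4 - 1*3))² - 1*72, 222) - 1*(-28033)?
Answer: 28033 - 6*√1405/5 ≈ 27988.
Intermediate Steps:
n(Q, f) = -√(Q² + f²)/5
n((1 + (-4 - 1*3))² - 1*72, 222) - 1*(-28033) = -√(((1 + (-4 - 1*3))² - 1*72)² + 222²)/5 - 1*(-28033) = -√(((1 + (-4 - 3))² - 72)² + 49284)/5 + 28033 = -√(((1 - 7)² - 72)² + 49284)/5 + 28033 = -√(((-6)² - 72)² + 49284)/5 + 28033 = -√((36 - 72)² + 49284)/5 + 28033 = -√((-36)² + 49284)/5 + 28033 = -√(1296 + 49284)/5 + 28033 = -6*√1405/5 + 28033 = 28033 - 6*√1405/5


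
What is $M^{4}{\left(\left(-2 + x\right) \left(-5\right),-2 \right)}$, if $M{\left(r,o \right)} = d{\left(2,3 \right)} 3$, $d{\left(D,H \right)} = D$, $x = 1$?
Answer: $1296$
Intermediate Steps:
$M{\left(r,o \right)} = 6$ ($M{\left(r,o \right)} = 2 \cdot 3 = 6$)
$M^{4}{\left(\left(-2 + x\right) \left(-5\right),-2 \right)} = 6^{4} = 1296$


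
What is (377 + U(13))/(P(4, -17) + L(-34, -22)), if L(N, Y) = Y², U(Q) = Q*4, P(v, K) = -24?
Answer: 429/460 ≈ 0.93261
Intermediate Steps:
U(Q) = 4*Q
(377 + U(13))/(P(4, -17) + L(-34, -22)) = (377 + 4*13)/(-24 + (-22)²) = (377 + 52)/(-24 + 484) = 429/460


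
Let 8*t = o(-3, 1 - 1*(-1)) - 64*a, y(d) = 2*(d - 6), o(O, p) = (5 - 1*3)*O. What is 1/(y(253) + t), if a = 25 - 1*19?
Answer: 4/1781 ≈ 0.0022459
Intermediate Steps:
o(O, p) = 2*O (o(O, p) = (5 - 3)*O = 2*O)
y(d) = -12 + 2*d (y(d) = 2*(-6 + d) = -12 + 2*d)
a = 6 (a = 25 - 19 = 6)
t = -195/4 (t = (2*(-3) - 64*6)/8 = (-6 - 384)/8 = (⅛)*(-390) = -195/4 ≈ -48.750)
1/(y(253) + t) = 1/((-12 + 2*253) - 195/4) = 1/((-12 + 506) - 195/4) = 1/(494 - 195/4) = 1/(1781/4) = 4/1781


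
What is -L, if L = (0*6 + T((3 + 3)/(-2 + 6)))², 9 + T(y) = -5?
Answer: -196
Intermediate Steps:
T(y) = -14 (T(y) = -9 - 5 = -14)
L = 196 (L = (0*6 - 14)² = (0 - 14)² = (-14)² = 196)
-L = -1*196 = -196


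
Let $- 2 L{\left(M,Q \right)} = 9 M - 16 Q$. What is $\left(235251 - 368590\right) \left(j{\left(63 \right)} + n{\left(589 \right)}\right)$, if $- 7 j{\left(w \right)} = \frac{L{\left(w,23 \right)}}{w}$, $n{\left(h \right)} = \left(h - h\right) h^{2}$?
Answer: $- \frac{26534461}{882} \approx -30084.0$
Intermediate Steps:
$L{\left(M,Q \right)} = 8 Q - \frac{9 M}{2}$ ($L{\left(M,Q \right)} = - \frac{9 M - 16 Q}{2} = - \frac{- 16 Q + 9 M}{2} = 8 Q - \frac{9 M}{2}$)
$n{\left(h \right)} = 0$ ($n{\left(h \right)} = 0 h^{2} = 0$)
$j{\left(w \right)} = - \frac{184 - \frac{9 w}{2}}{7 w}$ ($j{\left(w \right)} = - \frac{\left(8 \cdot 23 - \frac{9 w}{2}\right) \frac{1}{w}}{7} = - \frac{\left(184 - \frac{9 w}{2}\right) \frac{1}{w}}{7} = - \frac{\frac{1}{w} \left(184 - \frac{9 w}{2}\right)}{7} = - \frac{184 - \frac{9 w}{2}}{7 w}$)
$\left(235251 - 368590\right) \left(j{\left(63 \right)} + n{\left(589 \right)}\right) = \left(235251 - 368590\right) \left(\frac{-368 + 9 \cdot 63}{14 \cdot 63} + 0\right) = - 133339 \left(\frac{1}{14} \cdot \frac{1}{63} \left(-368 + 567\right) + 0\right) = - 133339 \left(\frac{1}{14} \cdot \frac{1}{63} \cdot 199 + 0\right) = - 133339 \left(\frac{199}{882} + 0\right) = \left(-133339\right) \frac{199}{882} = - \frac{26534461}{882}$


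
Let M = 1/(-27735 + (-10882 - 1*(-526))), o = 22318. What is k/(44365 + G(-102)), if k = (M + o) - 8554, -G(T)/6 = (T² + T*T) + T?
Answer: -524284523/3042366261 ≈ -0.17233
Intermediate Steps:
G(T) = -12*T² - 6*T (G(T) = -6*((T² + T*T) + T) = -6*((T² + T²) + T) = -6*(2*T² + T) = -6*(T + 2*T²) = -12*T² - 6*T)
M = -1/38091 (M = 1/(-27735 + (-10882 + 526)) = 1/(-27735 - 10356) = 1/(-38091) = -1/38091 ≈ -2.6253e-5)
k = 524284523/38091 (k = (-1/38091 + 22318) - 8554 = 850114937/38091 - 8554 = 524284523/38091 ≈ 13764.)
k/(44365 + G(-102)) = 524284523/(38091*(44365 - 6*(-102)*(1 + 2*(-102)))) = 524284523/(38091*(44365 - 6*(-102)*(1 - 204))) = 524284523/(38091*(44365 - 6*(-102)*(-203))) = 524284523/(38091*(44365 - 124236)) = (524284523/38091)/(-79871) = (524284523/38091)*(-1/79871) = -524284523/3042366261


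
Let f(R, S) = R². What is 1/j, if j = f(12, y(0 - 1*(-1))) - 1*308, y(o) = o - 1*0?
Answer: -1/164 ≈ -0.0060976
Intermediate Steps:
y(o) = o (y(o) = o + 0 = o)
j = -164 (j = 12² - 1*308 = 144 - 308 = -164)
1/j = 1/(-164) = -1/164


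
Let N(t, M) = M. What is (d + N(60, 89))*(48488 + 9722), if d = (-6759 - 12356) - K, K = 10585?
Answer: -1723656310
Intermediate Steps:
d = -29700 (d = (-6759 - 12356) - 1*10585 = -19115 - 10585 = -29700)
(d + N(60, 89))*(48488 + 9722) = (-29700 + 89)*(48488 + 9722) = -29611*58210 = -1723656310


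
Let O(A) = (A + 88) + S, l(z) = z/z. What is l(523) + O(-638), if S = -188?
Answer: -737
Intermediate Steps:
l(z) = 1
O(A) = -100 + A (O(A) = (A + 88) - 188 = (88 + A) - 188 = -100 + A)
l(523) + O(-638) = 1 + (-100 - 638) = 1 - 738 = -737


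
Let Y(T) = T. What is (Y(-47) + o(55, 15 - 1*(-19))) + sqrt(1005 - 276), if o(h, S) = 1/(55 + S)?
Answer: -1779/89 ≈ -19.989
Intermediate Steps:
(Y(-47) + o(55, 15 - 1*(-19))) + sqrt(1005 - 276) = (-47 + 1/(55 + (15 - 1*(-19)))) + sqrt(1005 - 276) = (-47 + 1/(55 + (15 + 19))) + sqrt(729) = (-47 + 1/(55 + 34)) + 27 = (-47 + 1/89) + 27 = -4182/89 + 27 = -1779/89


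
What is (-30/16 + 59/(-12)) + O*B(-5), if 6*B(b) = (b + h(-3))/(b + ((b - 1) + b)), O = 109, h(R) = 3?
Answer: -217/48 ≈ -4.5208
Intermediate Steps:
B(b) = (3 + b)/(6*(-1 + 3*b)) (B(b) = ((b + 3)/(b + ((b - 1) + b)))/6 = ((3 + b)/(b + ((-1 + b) + b)))/6 = ((3 + b)/(b + (-1 + 2*b)))/6 = ((3 + b)/(-1 + 3*b))/6 = (3 + b)/(6*(-1 + 3*b)))
(-30/16 + 59/(-12)) + O*B(-5) = (-30/16 + 59/(-12)) + 109*((3 - 5)/(6*(-1 + 3*(-5)))) = (-30*1/16 + 59*(-1/12)) + 109*((⅙)*(-2)/(-1 - 15)) = (-15/8 - 59/12) + 109*((⅙)*(-2)/(-16)) = -163/24 + 109*((⅙)*(-1/16)*(-2)) = -163/24 + 109*(1/48) = -163/24 + 109/48 = -217/48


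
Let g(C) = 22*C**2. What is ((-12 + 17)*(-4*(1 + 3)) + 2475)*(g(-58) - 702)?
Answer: 175567870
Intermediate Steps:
((-12 + 17)*(-4*(1 + 3)) + 2475)*(g(-58) - 702) = ((-12 + 17)*(-4*(1 + 3)) + 2475)*(22*(-58)**2 - 702) = (5*(-4*4) + 2475)*(22*3364 - 702) = (5*(-16) + 2475)*(74008 - 702) = (-80 + 2475)*73306 = 2395*73306 = 175567870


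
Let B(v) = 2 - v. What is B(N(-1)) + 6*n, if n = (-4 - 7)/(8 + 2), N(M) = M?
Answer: -18/5 ≈ -3.6000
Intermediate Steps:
n = -11/10 ≈ -1.1000
B(N(-1)) + 6*n = (2 - 1*(-1)) + 6*(-11/10) = (2 + 1) - 33/5 = 3 - 33/5 = -18/5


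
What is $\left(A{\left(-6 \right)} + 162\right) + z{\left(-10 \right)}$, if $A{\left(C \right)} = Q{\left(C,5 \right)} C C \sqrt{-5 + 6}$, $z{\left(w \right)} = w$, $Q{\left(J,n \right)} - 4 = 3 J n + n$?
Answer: $-2764$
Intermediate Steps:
$Q{\left(J,n \right)} = 4 + n + 3 J n$ ($Q{\left(J,n \right)} = 4 + \left(3 J n + n\right) = 4 + \left(n + 3 J n\right) = 4 + n + 3 J n$)
$A{\left(C \right)} = C^{2} \left(9 + 15 C\right)$ ($A{\left(C \right)} = \left(4 + 5 + 3 C 5\right) C C \sqrt{-5 + 6} = \left(4 + 5 + 15 C\right) C^{2} \sqrt{1} = \left(9 + 15 C\right) C^{2} \cdot 1 = C^{2} \left(9 + 15 C\right) 1 = C^{2} \left(9 + 15 C\right)$)
$\left(A{\left(-6 \right)} + 162\right) + z{\left(-10 \right)} = \left(\left(-6\right)^{2} \left(9 + 15 \left(-6\right)\right) + 162\right) - 10 = \left(36 \left(9 - 90\right) + 162\right) - 10 = \left(36 \left(-81\right) + 162\right) - 10 = \left(-2916 + 162\right) - 10 = -2754 - 10 = -2764$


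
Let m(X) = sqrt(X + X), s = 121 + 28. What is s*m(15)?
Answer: 149*sqrt(30) ≈ 816.11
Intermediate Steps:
s = 149
m(X) = sqrt(2)*sqrt(X) (m(X) = sqrt(2*X) = sqrt(2)*sqrt(X))
s*m(15) = 149*(sqrt(2)*sqrt(15)) = 149*sqrt(30)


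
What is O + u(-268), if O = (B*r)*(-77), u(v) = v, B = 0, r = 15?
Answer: -268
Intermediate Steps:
O = 0 (O = (0*15)*(-77) = 0*(-77) = 0)
O + u(-268) = 0 - 268 = -268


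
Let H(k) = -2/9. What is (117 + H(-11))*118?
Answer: 124018/9 ≈ 13780.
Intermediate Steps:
H(k) = -2/9 (H(k) = -2*⅑ = -2/9)
(117 + H(-11))*118 = (117 - 2/9)*118 = (1051/9)*118 = 124018/9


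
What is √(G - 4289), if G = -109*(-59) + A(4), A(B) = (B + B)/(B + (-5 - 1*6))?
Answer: √104902/7 ≈ 46.269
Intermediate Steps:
A(B) = 2*B/(-11 + B) (A(B) = (2*B)/(B + (-5 - 6)) = (2*B)/(B - 11) = (2*B)/(-11 + B) = 2*B/(-11 + B))
G = 45009/7 (G = -109*(-59) + 2*4/(-11 + 4) = 6431 + 2*4/(-7) = 6431 + 2*4*(-⅐) = 6431 - 8/7 = 45009/7 ≈ 6429.9)
√(G - 4289) = √(45009/7 - 4289) = √(14986/7) = √104902/7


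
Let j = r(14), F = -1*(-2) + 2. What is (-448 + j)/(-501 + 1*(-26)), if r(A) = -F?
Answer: 452/527 ≈ 0.85769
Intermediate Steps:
F = 4 (F = 2 + 2 = 4)
r(A) = -4 (r(A) = -1*4 = -4)
j = -4
(-448 + j)/(-501 + 1*(-26)) = (-448 - 4)/(-501 + 1*(-26)) = -452/(-501 - 26) = -452/(-527) = -452*(-1/527) = 452/527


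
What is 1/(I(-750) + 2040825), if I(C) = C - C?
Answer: 1/2040825 ≈ 4.9000e-7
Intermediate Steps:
I(C) = 0
1/(I(-750) + 2040825) = 1/(0 + 2040825) = 1/2040825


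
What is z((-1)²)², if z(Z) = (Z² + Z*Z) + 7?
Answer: 81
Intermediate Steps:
z(Z) = 7 + 2*Z² (z(Z) = (Z² + Z²) + 7 = 2*Z² + 7 = 7 + 2*Z²)
z((-1)²)² = (7 + 2*((-1)²)²)² = (7 + 2*1²)² = (7 + 2*1)² = (7 + 2)² = 9² = 81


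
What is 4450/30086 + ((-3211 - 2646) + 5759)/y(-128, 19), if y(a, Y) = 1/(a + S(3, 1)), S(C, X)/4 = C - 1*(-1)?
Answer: 165114193/15043 ≈ 10976.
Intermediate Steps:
S(C, X) = 4 + 4*C (S(C, X) = 4*(C - 1*(-1)) = 4*(C + 1) = 4*(1 + C) = 4 + 4*C)
y(a, Y) = 1/(16 + a) (y(a, Y) = 1/(a + (4 + 4*3)) = 1/(a + (4 + 12)) = 1/(a + 16) = 1/(16 + a))
4450/30086 + ((-3211 - 2646) + 5759)/y(-128, 19) = 4450/30086 + ((-3211 - 2646) + 5759)/(1/(16 - 128)) = 4450*(1/30086) + (-5857 + 5759)/(1/(-112)) = 2225/15043 - 98/(-1/112) = 2225/15043 - 98*(-112) = 2225/15043 + 10976 = 165114193/15043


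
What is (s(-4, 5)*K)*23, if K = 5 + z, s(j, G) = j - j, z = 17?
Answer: 0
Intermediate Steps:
s(j, G) = 0
K = 22 (K = 5 + 17 = 22)
(s(-4, 5)*K)*23 = (0*22)*23 = 0*23 = 0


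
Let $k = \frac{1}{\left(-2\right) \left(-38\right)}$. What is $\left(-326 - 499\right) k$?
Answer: $- \frac{825}{76} \approx -10.855$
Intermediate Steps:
$k = \frac{1}{76} \approx 0.013158$
$\left(-326 - 499\right) k = \left(-326 - 499\right) \frac{1}{76} = \left(-825\right) \frac{1}{76} = - \frac{825}{76}$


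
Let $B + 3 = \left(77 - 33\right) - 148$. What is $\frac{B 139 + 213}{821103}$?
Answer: $- \frac{14660}{821103} \approx -0.017854$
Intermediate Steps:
$B = -107$ ($B = -3 + \left(\left(77 - 33\right) - 148\right) = -3 + \left(44 - 148\right) = -3 - 104 = -107$)
$\frac{B 139 + 213}{821103} = \frac{\left(-107\right) 139 + 213}{821103} = \left(-14873 + 213\right) \frac{1}{821103} = \left(-14660\right) \frac{1}{821103} = - \frac{14660}{821103}$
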